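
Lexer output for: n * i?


Scan left to right, longest-match per lexeme
Tokens: ID(n), OP(*), ID(i)


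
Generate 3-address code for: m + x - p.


Break into single-operator statements:
t1 = m + x
t2 = t1 - p


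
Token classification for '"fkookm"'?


Pattern: double-quoted sequence
Type: STRING_LITERAL


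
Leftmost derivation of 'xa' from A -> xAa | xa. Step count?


Derivation: A => xa
Steps: 1


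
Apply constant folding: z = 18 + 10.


18 + 10 = 28 at compile time
Optimized: z = 28


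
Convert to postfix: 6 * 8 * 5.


Left to right (same or higher precedence on left)
Postfix: 6 8 * 5 *


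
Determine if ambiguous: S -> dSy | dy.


balanced d^n…y^n: each string has a unique parse
Unambiguous


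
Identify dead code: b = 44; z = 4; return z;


b is assigned but never read
Dead: 'b = 44'


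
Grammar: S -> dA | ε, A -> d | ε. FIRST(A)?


Per alternative of A: FIRST(d) = {d}; FIRST(ε) = {ε}
FIRST(A) = {d, ε}


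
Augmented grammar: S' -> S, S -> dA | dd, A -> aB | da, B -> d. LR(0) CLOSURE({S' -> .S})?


Start: S' -> .S
For each item with dot before a nonterminal B, add B -> .γ for every B-production
Closure: [S' -> .S, S -> .dA, S -> .dd]


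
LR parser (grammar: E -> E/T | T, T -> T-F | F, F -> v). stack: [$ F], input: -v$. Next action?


'F' (not preceded by T-) is the handle for T -> F
Action: reduce (T -> F)


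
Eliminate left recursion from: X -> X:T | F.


Left-recursive alternatives: X:T; non-recursive: F
Introduce X': X -> FX', X' -> :TX' | ε


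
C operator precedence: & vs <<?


'<<' is shift (level 8); '&' is bitwise AND (level 5)
Higher level binds tighter
'<<' has higher precedence than '&'


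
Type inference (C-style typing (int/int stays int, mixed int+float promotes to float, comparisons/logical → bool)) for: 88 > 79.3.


Operand types: int > float
Rule: comparison yields bool
Result type: bool


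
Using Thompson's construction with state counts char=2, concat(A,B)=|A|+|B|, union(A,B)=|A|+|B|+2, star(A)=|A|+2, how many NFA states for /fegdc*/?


Syntax tree has 5 char leaf(s), 0 union(s), 1 star(s)
chars contribute 5×2 = 10; each union adds +2; each star adds +2
Total: 10 + 0 + 2 = 12 states


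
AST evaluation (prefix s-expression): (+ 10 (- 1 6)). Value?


Evaluate inner: (- 1 6) = -5
Evaluate root: (+ 10 -5) = 5
Result: 5


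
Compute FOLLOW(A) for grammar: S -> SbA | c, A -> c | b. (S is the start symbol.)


$ ∈ FOLLOW(S). For each A -> αBβ: add FIRST(β)\{ε} to FOLLOW(B); if β nullable, add FOLLOW(A).
FOLLOW(A) = {$, b}


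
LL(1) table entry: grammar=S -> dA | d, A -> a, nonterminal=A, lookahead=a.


For [A, a]: 'a' ∈ FIRST(a)
Entry: A -> a


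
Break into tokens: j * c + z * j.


Scan left to right, longest-match per lexeme
Tokens: ID(j), OP(*), ID(c), OP(+), ID(z), OP(*), ID(j)


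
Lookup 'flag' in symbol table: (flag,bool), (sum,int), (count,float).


Lookup 'flag' → type bool


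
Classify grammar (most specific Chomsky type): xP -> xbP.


LHS has context (more than one symbol) and |LHS| ≤ |RHS|
Classification: Type 1 (Context-Sensitive)


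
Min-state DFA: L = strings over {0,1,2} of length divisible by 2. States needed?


Track length mod 2: states 0..1, accept at 0
Minimal DFA: 2 states


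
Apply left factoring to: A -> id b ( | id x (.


Common prefix: 'id'
Factored: A -> id A', A' -> b ( | x (


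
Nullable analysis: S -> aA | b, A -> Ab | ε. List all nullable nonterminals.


A nonterminal is nullable iff some alternative derives ε (directly, or every symbol in it is nullable)
Nullable: {A}


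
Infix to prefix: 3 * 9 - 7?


left-to-right (same/higher precedence on left): tree is (- (* 3 9) 7)
Prefix: - * 3 9 7


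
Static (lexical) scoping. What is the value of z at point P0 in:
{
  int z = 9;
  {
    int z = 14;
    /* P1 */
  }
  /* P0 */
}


z declared in the same block as P0
z = 9


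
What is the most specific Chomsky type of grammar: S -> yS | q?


Right-linear: every RHS is a terminal or a terminal followed by one nonterminal
Classification: Type 3 (Regular)


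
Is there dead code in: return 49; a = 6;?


statement follows a return and is unreachable
Dead: 'a = 6'


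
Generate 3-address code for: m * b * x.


Break into single-operator statements:
t1 = m * b
t2 = t1 * x


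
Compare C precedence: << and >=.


'<<' is shift (level 8); '>=' is relational (level 7)
Higher level binds tighter
'<<' has higher precedence than '>='


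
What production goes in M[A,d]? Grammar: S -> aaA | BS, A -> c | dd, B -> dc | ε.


For [A, d]: 'd' ∈ FIRST(dd)
Entry: A -> dd


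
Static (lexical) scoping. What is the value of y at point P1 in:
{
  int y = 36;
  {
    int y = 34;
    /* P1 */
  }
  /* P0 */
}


y declared in the same block as P1
y = 34


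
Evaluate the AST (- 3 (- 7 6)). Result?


Evaluate inner: (- 7 6) = 1
Evaluate root: (- 3 1) = 2
Result: 2


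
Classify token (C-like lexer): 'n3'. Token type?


Pattern: letter/underscore followed by alphanumerics, not a keyword
Type: IDENTIFIER


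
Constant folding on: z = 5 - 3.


5 - 3 = 2 at compile time
Optimized: z = 2


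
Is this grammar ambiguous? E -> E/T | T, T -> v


precedence layered via separate nonterminal T: deterministic
Unambiguous


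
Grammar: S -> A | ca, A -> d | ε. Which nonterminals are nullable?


A nonterminal is nullable iff some alternative derives ε (directly, or every symbol in it is nullable)
Nullable: {A, S}


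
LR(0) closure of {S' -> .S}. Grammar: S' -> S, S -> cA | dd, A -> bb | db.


Start: S' -> .S
For each item with dot before a nonterminal B, add B -> .γ for every B-production
Closure: [S' -> .S, S -> .cA, S -> .dd]


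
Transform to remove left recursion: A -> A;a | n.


Left-recursive alternatives: A;a; non-recursive: n
Introduce A': A -> nA', A' -> ;aA' | ε


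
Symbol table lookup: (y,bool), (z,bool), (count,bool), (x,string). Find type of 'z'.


Lookup 'z' → type bool


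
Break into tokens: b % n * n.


Scan left to right, longest-match per lexeme
Tokens: ID(b), OP(%), ID(n), OP(*), ID(n)


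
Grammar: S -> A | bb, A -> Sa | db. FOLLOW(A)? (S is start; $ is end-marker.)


$ ∈ FOLLOW(S). For each A -> αBβ: add FIRST(β)\{ε} to FOLLOW(B); if β nullable, add FOLLOW(A).
FOLLOW(A) = {$, a}


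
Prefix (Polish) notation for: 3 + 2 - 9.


left-to-right (same/higher precedence on left): tree is (- (+ 3 2) 9)
Prefix: - + 3 2 9


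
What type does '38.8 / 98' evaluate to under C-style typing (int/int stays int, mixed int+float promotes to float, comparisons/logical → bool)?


Operand types: float / int
Rule: mixed int/float promotes to float; int/int stays int
Result type: float


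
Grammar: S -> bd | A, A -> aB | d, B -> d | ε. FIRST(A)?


Per alternative of A: FIRST(aB) = {a}; FIRST(d) = {d}
FIRST(A) = {a, d}


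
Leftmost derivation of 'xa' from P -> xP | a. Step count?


Derivation: P => xP => xa
Steps: 2


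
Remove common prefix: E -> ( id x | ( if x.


Common prefix: '('
Factored: E -> ( E', E' -> id x | if x


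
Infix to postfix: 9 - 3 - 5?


Left to right (same or higher precedence on left)
Postfix: 9 3 - 5 -


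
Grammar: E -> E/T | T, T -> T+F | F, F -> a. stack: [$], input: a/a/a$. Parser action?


no handle on stack; shift 'a'
Action: shift


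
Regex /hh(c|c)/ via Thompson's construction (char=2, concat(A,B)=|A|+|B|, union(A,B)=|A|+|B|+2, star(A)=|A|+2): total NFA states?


Syntax tree has 4 char leaf(s), 1 union(s), 0 star(s)
chars contribute 4×2 = 8; each union adds +2; each star adds +2
Total: 8 + 2 + 0 = 10 states


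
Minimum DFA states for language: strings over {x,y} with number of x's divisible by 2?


Track (count of x) mod 2: states 0..1, accept at 0
Minimal DFA: 2 states


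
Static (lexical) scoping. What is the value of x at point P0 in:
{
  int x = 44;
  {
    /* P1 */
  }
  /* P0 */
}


x declared in the same block as P0
x = 44


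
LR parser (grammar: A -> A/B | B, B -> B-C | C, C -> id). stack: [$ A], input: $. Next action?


start symbol A on stack, input exhausted
Action: accept


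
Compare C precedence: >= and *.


'*' is multiplicative (level 10); '>=' is relational (level 7)
Higher level binds tighter
'*' has higher precedence than '>='


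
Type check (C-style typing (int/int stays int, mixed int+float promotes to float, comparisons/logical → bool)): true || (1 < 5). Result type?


Operand types: bool || bool
Rule: logical operators take bool operands and yield bool
Result type: bool


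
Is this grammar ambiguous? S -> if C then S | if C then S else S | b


dangling else: 'if C then if C then b else b' parses two ways
Ambiguous


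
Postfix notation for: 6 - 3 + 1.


Left to right (same or higher precedence on left)
Postfix: 6 3 - 1 +


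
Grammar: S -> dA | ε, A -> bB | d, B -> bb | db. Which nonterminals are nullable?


A nonterminal is nullable iff some alternative derives ε (directly, or every symbol in it is nullable)
Nullable: {S}


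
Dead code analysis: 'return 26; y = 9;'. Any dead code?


statement follows a return and is unreachable
Dead: 'y = 9'


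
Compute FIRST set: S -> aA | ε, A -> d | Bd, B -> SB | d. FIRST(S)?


Per alternative of S: FIRST(aA) = {a}; FIRST(ε) = {ε}
FIRST(S) = {a, ε}


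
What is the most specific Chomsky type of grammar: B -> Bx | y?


Left-linear: every RHS is a terminal or one nonterminal followed by a terminal
Classification: Type 3 (Regular)


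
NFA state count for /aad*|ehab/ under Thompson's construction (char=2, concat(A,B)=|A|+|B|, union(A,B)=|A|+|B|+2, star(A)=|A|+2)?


Syntax tree has 7 char leaf(s), 1 union(s), 1 star(s)
chars contribute 7×2 = 14; each union adds +2; each star adds +2
Total: 14 + 2 + 2 = 18 states


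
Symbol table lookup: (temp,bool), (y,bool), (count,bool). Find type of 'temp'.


Lookup 'temp' → type bool


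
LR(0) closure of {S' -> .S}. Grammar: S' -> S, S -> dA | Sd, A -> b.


Start: S' -> .S
For each item with dot before a nonterminal B, add B -> .γ for every B-production
Closure: [S' -> .S, S -> .dA, S -> .Sd]


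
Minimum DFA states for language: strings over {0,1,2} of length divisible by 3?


Track length mod 3: states 0..2, accept at 0
Minimal DFA: 3 states


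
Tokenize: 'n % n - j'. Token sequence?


Scan left to right, longest-match per lexeme
Tokens: ID(n), OP(%), ID(n), OP(-), ID(j)


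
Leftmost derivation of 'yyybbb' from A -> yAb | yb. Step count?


Derivation: A => yAb => yyAbb => yyybbb
Steps: 3


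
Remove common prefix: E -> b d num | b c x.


Common prefix: 'b'
Factored: E -> b E', E' -> d num | c x


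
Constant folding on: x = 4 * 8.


4 * 8 = 32 at compile time
Optimized: x = 32


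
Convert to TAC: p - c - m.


Break into single-operator statements:
t1 = p - c
t2 = t1 - m


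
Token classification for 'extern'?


Pattern: reserved word
Type: KEYWORD


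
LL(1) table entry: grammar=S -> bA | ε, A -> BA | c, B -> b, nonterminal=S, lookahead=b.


For [S, b]: 'b' ∈ FIRST(bA)
Entry: S -> bA


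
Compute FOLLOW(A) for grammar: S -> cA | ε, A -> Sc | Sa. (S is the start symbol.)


$ ∈ FOLLOW(S). For each A -> αBβ: add FIRST(β)\{ε} to FOLLOW(B); if β nullable, add FOLLOW(A).
FOLLOW(A) = {$, a, c}


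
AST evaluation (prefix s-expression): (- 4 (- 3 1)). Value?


Evaluate inner: (- 3 1) = 2
Evaluate root: (- 4 2) = 2
Result: 2


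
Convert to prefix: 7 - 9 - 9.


left-to-right (same/higher precedence on left): tree is (- (- 7 9) 9)
Prefix: - - 7 9 9


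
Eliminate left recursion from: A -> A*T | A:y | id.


Left-recursive alternatives: A*T, A:y; non-recursive: id
Introduce A': A -> idA', A' -> *TA' | :yA' | ε


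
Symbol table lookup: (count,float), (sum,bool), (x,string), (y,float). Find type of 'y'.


Lookup 'y' → type float


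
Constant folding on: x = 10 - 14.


10 - 14 = -4 at compile time
Optimized: x = -4


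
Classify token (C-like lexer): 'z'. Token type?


Pattern: letter/underscore followed by alphanumerics, not a keyword
Type: IDENTIFIER


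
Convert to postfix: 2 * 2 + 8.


Left to right (same or higher precedence on left)
Postfix: 2 2 * 8 +


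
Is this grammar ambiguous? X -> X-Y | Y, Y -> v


precedence layered via separate nonterminal Y: deterministic
Unambiguous


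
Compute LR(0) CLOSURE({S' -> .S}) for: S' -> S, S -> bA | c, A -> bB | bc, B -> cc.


Start: S' -> .S
For each item with dot before a nonterminal B, add B -> .γ for every B-production
Closure: [S' -> .S, S -> .bA, S -> .c]


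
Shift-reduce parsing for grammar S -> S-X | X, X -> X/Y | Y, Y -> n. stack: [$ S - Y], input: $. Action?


'Y' (not preceded by X/) is the handle for X -> Y
Action: reduce (X -> Y)


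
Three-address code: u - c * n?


Break into single-operator statements:
t1 = c * n
t2 = u - t1


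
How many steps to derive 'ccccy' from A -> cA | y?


Derivation: A => cA => ccA => cccA => ccccA => ccccy
Steps: 5


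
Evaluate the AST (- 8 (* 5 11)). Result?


Evaluate inner: (* 5 11) = 55
Evaluate root: (- 8 55) = -47
Result: -47


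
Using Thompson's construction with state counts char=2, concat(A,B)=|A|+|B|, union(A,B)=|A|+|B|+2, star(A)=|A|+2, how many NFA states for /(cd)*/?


Syntax tree has 2 char leaf(s), 0 union(s), 1 star(s)
chars contribute 2×2 = 4; each union adds +2; each star adds +2
Total: 4 + 0 + 2 = 6 states


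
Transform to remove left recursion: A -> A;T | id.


Left-recursive alternatives: A;T; non-recursive: id
Introduce A': A -> idA', A' -> ;TA' | ε


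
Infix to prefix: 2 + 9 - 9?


left-to-right (same/higher precedence on left): tree is (- (+ 2 9) 9)
Prefix: - + 2 9 9


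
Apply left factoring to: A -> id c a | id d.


Common prefix: 'id'
Factored: A -> id A', A' -> c a | d


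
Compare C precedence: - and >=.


'-' is additive (level 9); '>=' is relational (level 7)
Higher level binds tighter
'-' has higher precedence than '>='


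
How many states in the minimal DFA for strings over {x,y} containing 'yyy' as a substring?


KMP-style automaton: 3 progress states + 1 absorbing accept = 4
Minimal DFA: 4 states


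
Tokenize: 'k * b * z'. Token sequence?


Scan left to right, longest-match per lexeme
Tokens: ID(k), OP(*), ID(b), OP(*), ID(z)


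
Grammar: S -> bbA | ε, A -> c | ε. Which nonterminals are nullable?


A nonterminal is nullable iff some alternative derives ε (directly, or every symbol in it is nullable)
Nullable: {A, S}


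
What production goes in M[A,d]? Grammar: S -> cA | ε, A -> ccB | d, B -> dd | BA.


For [A, d]: 'd' ∈ FIRST(d)
Entry: A -> d


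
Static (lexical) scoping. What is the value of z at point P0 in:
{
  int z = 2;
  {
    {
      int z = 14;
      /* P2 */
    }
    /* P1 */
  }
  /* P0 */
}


z declared in the same block as P0
z = 2


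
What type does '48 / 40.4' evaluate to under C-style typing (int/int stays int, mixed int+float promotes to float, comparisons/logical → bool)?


Operand types: int / float
Rule: mixed int/float promotes to float; int/int stays int
Result type: float


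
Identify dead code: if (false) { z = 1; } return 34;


condition is constant false, so the whole block is unreachable
Dead: 'if (false) { z = 1; }'


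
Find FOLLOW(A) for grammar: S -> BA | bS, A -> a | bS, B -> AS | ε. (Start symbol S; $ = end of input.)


$ ∈ FOLLOW(S). For each A -> αBβ: add FIRST(β)\{ε} to FOLLOW(B); if β nullable, add FOLLOW(A).
FOLLOW(A) = {$, a, b}


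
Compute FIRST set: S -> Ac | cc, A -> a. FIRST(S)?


Per alternative of S: FIRST(Ac) = {a}; FIRST(cc) = {c}
FIRST(S) = {a, c}


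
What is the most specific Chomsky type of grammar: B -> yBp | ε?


Single nonterminal LHS, but y^n p^n is not regular
Classification: Type 2 (Context-Free)


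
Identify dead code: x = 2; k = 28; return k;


x is assigned but never read
Dead: 'x = 2'


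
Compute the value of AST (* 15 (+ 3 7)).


Evaluate inner: (+ 3 7) = 10
Evaluate root: (* 15 10) = 150
Result: 150


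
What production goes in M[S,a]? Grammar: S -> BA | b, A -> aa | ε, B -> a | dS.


For [S, a]: 'a' ∈ FIRST(BA)
Entry: S -> BA


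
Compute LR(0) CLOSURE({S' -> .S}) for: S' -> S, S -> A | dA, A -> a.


Start: S' -> .S
For each item with dot before a nonterminal B, add B -> .γ for every B-production
Closure: [S' -> .S, S -> .A, S -> .dA, A -> .a]


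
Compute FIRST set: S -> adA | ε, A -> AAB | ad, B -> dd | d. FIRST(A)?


Per alternative of A: FIRST(AAB) = {a}; FIRST(ad) = {a}
FIRST(A) = {a}


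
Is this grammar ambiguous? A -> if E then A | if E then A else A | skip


dangling else: 'if E then if E then skip else skip' parses two ways
Ambiguous


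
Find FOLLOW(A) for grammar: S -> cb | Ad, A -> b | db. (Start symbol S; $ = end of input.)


$ ∈ FOLLOW(S). For each A -> αBβ: add FIRST(β)\{ε} to FOLLOW(B); if β nullable, add FOLLOW(A).
FOLLOW(A) = {d}


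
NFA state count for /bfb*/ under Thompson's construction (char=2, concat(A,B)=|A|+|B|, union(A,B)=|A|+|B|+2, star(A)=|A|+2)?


Syntax tree has 3 char leaf(s), 0 union(s), 1 star(s)
chars contribute 3×2 = 6; each union adds +2; each star adds +2
Total: 6 + 0 + 2 = 8 states


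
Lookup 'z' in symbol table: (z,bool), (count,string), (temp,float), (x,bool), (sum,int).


Lookup 'z' → type bool


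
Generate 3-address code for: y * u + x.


Break into single-operator statements:
t1 = y * u
t2 = t1 + x


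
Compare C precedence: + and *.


'*' is multiplicative (level 10); '+' is additive (level 9)
Higher level binds tighter
'*' has higher precedence than '+'


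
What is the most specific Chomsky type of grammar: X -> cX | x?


Right-linear: every RHS is a terminal or a terminal followed by one nonterminal
Classification: Type 3 (Regular)


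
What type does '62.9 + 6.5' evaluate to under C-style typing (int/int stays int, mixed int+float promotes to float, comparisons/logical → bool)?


Operand types: float + float
Rule: mixed int/float promotes to float; int/int stays int
Result type: float


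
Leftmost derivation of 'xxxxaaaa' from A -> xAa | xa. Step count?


Derivation: A => xAa => xxAaa => xxxAaaa => xxxxaaaa
Steps: 4


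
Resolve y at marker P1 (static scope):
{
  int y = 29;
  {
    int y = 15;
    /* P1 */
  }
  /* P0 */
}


y declared in the same block as P1
y = 15


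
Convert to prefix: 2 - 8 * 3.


'*' binds tighter: tree is (- 2 (* 8 3))
Prefix: - 2 * 8 3


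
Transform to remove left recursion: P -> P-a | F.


Left-recursive alternatives: P-a; non-recursive: F
Introduce P': P -> FP', P' -> -aP' | ε


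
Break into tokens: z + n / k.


Scan left to right, longest-match per lexeme
Tokens: ID(z), OP(+), ID(n), OP(/), ID(k)


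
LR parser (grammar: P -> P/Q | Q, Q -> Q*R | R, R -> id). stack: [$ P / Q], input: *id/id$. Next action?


'*' can extend Q; shift to build Q -> Q*R
Action: shift


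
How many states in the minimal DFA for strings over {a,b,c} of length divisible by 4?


Track length mod 4: states 0..3, accept at 0
Minimal DFA: 4 states


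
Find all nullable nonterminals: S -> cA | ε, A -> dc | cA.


A nonterminal is nullable iff some alternative derives ε (directly, or every symbol in it is nullable)
Nullable: {S}


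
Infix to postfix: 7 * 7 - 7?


Left to right (same or higher precedence on left)
Postfix: 7 7 * 7 -


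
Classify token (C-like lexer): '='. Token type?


Pattern: operator symbol
Type: OPERATOR


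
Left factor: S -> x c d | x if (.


Common prefix: 'x'
Factored: S -> x S', S' -> c d | if (


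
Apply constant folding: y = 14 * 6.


14 * 6 = 84 at compile time
Optimized: y = 84


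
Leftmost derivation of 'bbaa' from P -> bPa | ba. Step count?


Derivation: P => bPa => bbaa
Steps: 2


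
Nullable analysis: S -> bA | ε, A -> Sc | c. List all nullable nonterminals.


A nonterminal is nullable iff some alternative derives ε (directly, or every symbol in it is nullable)
Nullable: {S}


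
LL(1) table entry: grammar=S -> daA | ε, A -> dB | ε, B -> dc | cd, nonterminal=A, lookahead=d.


For [A, d]: 'd' ∈ FIRST(dB)
Entry: A -> dB


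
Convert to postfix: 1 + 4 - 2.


Left to right (same or higher precedence on left)
Postfix: 1 4 + 2 -


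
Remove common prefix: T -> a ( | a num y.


Common prefix: 'a'
Factored: T -> a T', T' -> ( | num y


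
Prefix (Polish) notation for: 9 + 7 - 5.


left-to-right (same/higher precedence on left): tree is (- (+ 9 7) 5)
Prefix: - + 9 7 5


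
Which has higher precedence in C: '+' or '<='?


'+' is additive (level 9); '<=' is relational (level 7)
Higher level binds tighter
'+' has higher precedence than '<='


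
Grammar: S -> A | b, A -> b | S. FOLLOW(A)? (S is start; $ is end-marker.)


$ ∈ FOLLOW(S). For each A -> αBβ: add FIRST(β)\{ε} to FOLLOW(B); if β nullable, add FOLLOW(A).
FOLLOW(A) = {$}


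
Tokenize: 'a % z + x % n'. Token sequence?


Scan left to right, longest-match per lexeme
Tokens: ID(a), OP(%), ID(z), OP(+), ID(x), OP(%), ID(n)


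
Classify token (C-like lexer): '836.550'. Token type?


Pattern: digits with a decimal point
Type: FLOAT_LITERAL


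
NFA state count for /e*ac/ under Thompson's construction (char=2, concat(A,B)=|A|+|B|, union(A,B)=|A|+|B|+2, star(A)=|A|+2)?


Syntax tree has 3 char leaf(s), 0 union(s), 1 star(s)
chars contribute 3×2 = 6; each union adds +2; each star adds +2
Total: 6 + 0 + 2 = 8 states


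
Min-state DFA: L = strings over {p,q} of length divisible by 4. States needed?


Track length mod 4: states 0..3, accept at 0
Minimal DFA: 4 states


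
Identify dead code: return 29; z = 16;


statement follows a return and is unreachable
Dead: 'z = 16'


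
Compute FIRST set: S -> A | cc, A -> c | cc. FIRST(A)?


Per alternative of A: FIRST(c) = {c}; FIRST(cc) = {c}
FIRST(A) = {c}


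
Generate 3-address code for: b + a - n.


Break into single-operator statements:
t1 = b + a
t2 = t1 - n


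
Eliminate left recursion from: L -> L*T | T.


Left-recursive alternatives: L*T; non-recursive: T
Introduce L': L -> TL', L' -> *TL' | ε


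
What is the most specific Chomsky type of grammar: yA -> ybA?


LHS has context (more than one symbol) and |LHS| ≤ |RHS|
Classification: Type 1 (Context-Sensitive)


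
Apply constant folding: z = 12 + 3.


12 + 3 = 15 at compile time
Optimized: z = 15


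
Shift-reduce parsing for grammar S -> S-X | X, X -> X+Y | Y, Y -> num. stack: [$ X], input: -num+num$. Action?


lookahead ∉ {+} so X won't extend; reduce S -> X
Action: reduce (S -> X)


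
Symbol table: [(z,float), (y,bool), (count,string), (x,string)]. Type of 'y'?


Lookup 'y' → type bool


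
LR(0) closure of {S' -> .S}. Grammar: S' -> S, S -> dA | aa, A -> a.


Start: S' -> .S
For each item with dot before a nonterminal B, add B -> .γ for every B-production
Closure: [S' -> .S, S -> .dA, S -> .aa]


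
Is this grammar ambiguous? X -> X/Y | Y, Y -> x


precedence layered via separate nonterminal Y: deterministic
Unambiguous


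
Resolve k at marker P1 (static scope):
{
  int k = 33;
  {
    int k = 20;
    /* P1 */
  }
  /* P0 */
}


k declared in the same block as P1
k = 20


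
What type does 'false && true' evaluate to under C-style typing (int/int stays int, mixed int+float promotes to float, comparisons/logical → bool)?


Operand types: bool && bool
Rule: logical operators take bool operands and yield bool
Result type: bool


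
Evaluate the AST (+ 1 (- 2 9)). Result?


Evaluate inner: (- 2 9) = -7
Evaluate root: (+ 1 -7) = -6
Result: -6


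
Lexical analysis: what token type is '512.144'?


Pattern: digits with a decimal point
Type: FLOAT_LITERAL


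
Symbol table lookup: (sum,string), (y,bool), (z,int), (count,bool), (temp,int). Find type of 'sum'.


Lookup 'sum' → type string


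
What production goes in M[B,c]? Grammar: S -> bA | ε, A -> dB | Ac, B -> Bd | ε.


For [B, c]: ε is nullable and 'c' ∈ FOLLOW(B)
Entry: B -> ε


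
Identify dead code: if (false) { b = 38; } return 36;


condition is constant false, so the whole block is unreachable
Dead: 'if (false) { b = 38; }'


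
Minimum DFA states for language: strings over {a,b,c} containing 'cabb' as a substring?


KMP-style automaton: 4 progress states + 1 absorbing accept = 5
Minimal DFA: 5 states


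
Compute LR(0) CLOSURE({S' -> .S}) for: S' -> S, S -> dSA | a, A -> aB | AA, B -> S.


Start: S' -> .S
For each item with dot before a nonterminal B, add B -> .γ for every B-production
Closure: [S' -> .S, S -> .dSA, S -> .a]


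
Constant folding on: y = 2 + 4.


2 + 4 = 6 at compile time
Optimized: y = 6


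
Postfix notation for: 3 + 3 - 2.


Left to right (same or higher precedence on left)
Postfix: 3 3 + 2 -


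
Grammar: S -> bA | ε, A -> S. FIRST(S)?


Per alternative of S: FIRST(bA) = {b}; FIRST(ε) = {ε}
FIRST(S) = {b, ε}


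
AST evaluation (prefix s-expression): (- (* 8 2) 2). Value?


Evaluate inner: (* 8 2) = 16
Evaluate root: (- 16 2) = 14
Result: 14


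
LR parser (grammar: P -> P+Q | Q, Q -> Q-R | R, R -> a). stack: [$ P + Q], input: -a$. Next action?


'-' can extend Q; shift to build Q -> Q-R
Action: shift


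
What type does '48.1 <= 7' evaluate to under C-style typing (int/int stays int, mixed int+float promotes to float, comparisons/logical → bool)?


Operand types: float <= int
Rule: comparison yields bool
Result type: bool


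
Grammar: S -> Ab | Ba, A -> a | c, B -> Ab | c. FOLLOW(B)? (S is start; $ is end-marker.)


$ ∈ FOLLOW(S). For each A -> αBβ: add FIRST(β)\{ε} to FOLLOW(B); if β nullable, add FOLLOW(A).
FOLLOW(B) = {a}


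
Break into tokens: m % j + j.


Scan left to right, longest-match per lexeme
Tokens: ID(m), OP(%), ID(j), OP(+), ID(j)


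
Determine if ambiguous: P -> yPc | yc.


balanced y^n…c^n: each string has a unique parse
Unambiguous


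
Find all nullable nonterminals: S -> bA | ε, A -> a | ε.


A nonterminal is nullable iff some alternative derives ε (directly, or every symbol in it is nullable)
Nullable: {A, S}


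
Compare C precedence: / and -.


'/' is multiplicative (level 10); '-' is additive (level 9)
Higher level binds tighter
'/' has higher precedence than '-'


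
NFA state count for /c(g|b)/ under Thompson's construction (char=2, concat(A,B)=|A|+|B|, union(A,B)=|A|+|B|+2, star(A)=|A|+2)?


Syntax tree has 3 char leaf(s), 1 union(s), 0 star(s)
chars contribute 3×2 = 6; each union adds +2; each star adds +2
Total: 6 + 2 + 0 = 8 states


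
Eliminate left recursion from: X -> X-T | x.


Left-recursive alternatives: X-T; non-recursive: x
Introduce X': X -> xX', X' -> -TX' | ε


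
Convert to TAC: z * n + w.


Break into single-operator statements:
t1 = z * n
t2 = t1 + w


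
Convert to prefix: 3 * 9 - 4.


left-to-right (same/higher precedence on left): tree is (- (* 3 9) 4)
Prefix: - * 3 9 4


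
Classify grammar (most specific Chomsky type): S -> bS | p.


Right-linear: every RHS is a terminal or a terminal followed by one nonterminal
Classification: Type 3 (Regular)


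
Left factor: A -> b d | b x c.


Common prefix: 'b'
Factored: A -> b A', A' -> d | x c


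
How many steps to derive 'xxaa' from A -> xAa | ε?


Derivation: A => xAa => xxAaa => xxaa
Steps: 3


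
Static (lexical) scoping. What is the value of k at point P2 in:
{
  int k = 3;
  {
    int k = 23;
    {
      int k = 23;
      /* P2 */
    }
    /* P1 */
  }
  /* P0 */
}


k declared in the same block as P2
k = 23


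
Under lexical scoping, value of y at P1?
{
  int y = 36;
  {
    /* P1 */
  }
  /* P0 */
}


P1's block does not declare y; resolves to the enclosing declaration at depth 0
y = 36


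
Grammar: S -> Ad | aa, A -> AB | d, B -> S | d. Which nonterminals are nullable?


A nonterminal is nullable iff some alternative derives ε (directly, or every symbol in it is nullable)
Nullable: {}


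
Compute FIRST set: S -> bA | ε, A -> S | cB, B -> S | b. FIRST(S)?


Per alternative of S: FIRST(bA) = {b}; FIRST(ε) = {ε}
FIRST(S) = {b, ε}


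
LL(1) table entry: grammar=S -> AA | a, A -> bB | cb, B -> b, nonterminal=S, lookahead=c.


For [S, c]: 'c' ∈ FIRST(AA)
Entry: S -> AA


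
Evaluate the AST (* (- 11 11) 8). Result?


Evaluate inner: (- 11 11) = 0
Evaluate root: (* 0 8) = 0
Result: 0


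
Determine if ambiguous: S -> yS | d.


right-linear, alternatives start with distinct terminals 'y' vs 'd': unique leftmost derivation
Unambiguous


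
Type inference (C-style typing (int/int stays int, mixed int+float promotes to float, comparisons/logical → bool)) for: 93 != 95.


Operand types: int != int
Rule: comparison yields bool
Result type: bool


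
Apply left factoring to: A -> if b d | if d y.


Common prefix: 'if'
Factored: A -> if A', A' -> b d | d y


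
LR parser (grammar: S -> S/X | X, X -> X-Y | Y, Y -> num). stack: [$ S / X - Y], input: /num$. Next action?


handle 'X-Y' on top
Action: reduce (X -> X-Y)


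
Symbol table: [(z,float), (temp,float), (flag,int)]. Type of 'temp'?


Lookup 'temp' → type float


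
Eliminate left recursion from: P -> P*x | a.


Left-recursive alternatives: P*x; non-recursive: a
Introduce P': P -> aP', P' -> *xP' | ε


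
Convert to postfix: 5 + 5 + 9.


Left to right (same or higher precedence on left)
Postfix: 5 5 + 9 +


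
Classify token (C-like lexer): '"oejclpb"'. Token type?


Pattern: double-quoted sequence
Type: STRING_LITERAL


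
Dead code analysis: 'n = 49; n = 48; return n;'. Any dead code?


first assignment to n is overwritten before any read
Dead: 'n = 49'


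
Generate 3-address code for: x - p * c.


Break into single-operator statements:
t1 = p * c
t2 = x - t1


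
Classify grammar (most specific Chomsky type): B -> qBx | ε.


Single nonterminal LHS, but q^n x^n is not regular
Classification: Type 2 (Context-Free)


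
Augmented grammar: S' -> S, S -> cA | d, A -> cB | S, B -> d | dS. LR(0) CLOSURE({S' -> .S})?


Start: S' -> .S
For each item with dot before a nonterminal B, add B -> .γ for every B-production
Closure: [S' -> .S, S -> .cA, S -> .d]


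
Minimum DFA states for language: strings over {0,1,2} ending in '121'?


Track the longest suffix of input matching a prefix of '121': 4 classes (prefixes of length 0..3)
Minimal DFA: 4 states


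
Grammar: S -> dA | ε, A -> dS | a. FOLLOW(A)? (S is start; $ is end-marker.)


$ ∈ FOLLOW(S). For each A -> αBβ: add FIRST(β)\{ε} to FOLLOW(B); if β nullable, add FOLLOW(A).
FOLLOW(A) = {$}


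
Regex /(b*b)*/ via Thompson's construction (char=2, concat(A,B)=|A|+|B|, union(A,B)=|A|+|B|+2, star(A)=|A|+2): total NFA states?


Syntax tree has 2 char leaf(s), 0 union(s), 2 star(s)
chars contribute 2×2 = 4; each union adds +2; each star adds +2
Total: 4 + 0 + 4 = 8 states


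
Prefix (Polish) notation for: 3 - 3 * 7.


'*' binds tighter: tree is (- 3 (* 3 7))
Prefix: - 3 * 3 7


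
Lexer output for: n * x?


Scan left to right, longest-match per lexeme
Tokens: ID(n), OP(*), ID(x)


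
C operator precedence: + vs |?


'+' is additive (level 9); '|' is bitwise OR (level 3)
Higher level binds tighter
'+' has higher precedence than '|'


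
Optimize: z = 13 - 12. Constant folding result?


13 - 12 = 1 at compile time
Optimized: z = 1


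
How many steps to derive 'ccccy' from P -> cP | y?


Derivation: P => cP => ccP => cccP => ccccP => ccccy
Steps: 5


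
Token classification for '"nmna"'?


Pattern: double-quoted sequence
Type: STRING_LITERAL


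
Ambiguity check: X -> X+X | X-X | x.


'x+x-x' has two parse trees (no precedence encoded between + and -)
Ambiguous


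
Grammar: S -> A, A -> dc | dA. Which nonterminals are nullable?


A nonterminal is nullable iff some alternative derives ε (directly, or every symbol in it is nullable)
Nullable: {}


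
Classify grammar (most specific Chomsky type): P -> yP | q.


Right-linear: every RHS is a terminal or a terminal followed by one nonterminal
Classification: Type 3 (Regular)


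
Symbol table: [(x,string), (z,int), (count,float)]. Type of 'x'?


Lookup 'x' → type string


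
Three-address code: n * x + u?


Break into single-operator statements:
t1 = n * x
t2 = t1 + u


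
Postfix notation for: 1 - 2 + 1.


Left to right (same or higher precedence on left)
Postfix: 1 2 - 1 +


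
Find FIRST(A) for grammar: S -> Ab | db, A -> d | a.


Per alternative of A: FIRST(d) = {d}; FIRST(a) = {a}
FIRST(A) = {a, d}


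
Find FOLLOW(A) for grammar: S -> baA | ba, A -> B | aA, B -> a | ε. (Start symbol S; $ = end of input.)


$ ∈ FOLLOW(S). For each A -> αBβ: add FIRST(β)\{ε} to FOLLOW(B); if β nullable, add FOLLOW(A).
FOLLOW(A) = {$}


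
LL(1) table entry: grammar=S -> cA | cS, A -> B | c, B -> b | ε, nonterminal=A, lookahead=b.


For [A, b]: 'b' ∈ FIRST(B)
Entry: A -> B


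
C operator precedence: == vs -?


'-' is additive (level 9); '==' is equality (level 6)
Higher level binds tighter
'-' has higher precedence than '=='


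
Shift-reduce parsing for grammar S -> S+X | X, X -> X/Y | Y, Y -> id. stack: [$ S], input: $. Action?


start symbol S on stack, input exhausted
Action: accept


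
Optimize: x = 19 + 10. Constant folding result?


19 + 10 = 29 at compile time
Optimized: x = 29


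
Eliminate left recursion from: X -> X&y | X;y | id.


Left-recursive alternatives: X&y, X;y; non-recursive: id
Introduce X': X -> idX', X' -> &yX' | ;yX' | ε


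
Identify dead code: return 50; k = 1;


statement follows a return and is unreachable
Dead: 'k = 1'


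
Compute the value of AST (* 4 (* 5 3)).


Evaluate inner: (* 5 3) = 15
Evaluate root: (* 4 15) = 60
Result: 60


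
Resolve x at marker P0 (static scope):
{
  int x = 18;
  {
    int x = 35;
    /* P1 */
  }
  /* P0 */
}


x declared in the same block as P0
x = 18


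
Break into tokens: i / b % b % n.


Scan left to right, longest-match per lexeme
Tokens: ID(i), OP(/), ID(b), OP(%), ID(b), OP(%), ID(n)


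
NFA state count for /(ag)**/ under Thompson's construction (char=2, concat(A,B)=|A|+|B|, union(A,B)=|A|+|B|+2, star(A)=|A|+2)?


Syntax tree has 2 char leaf(s), 0 union(s), 2 star(s)
chars contribute 2×2 = 4; each union adds +2; each star adds +2
Total: 4 + 0 + 4 = 8 states


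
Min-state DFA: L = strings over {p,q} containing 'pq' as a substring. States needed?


KMP-style automaton: 2 progress states + 1 absorbing accept = 3
Minimal DFA: 3 states


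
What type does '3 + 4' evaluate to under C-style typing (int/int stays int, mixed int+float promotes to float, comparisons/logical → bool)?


Operand types: int + int
Rule: mixed int/float promotes to float; int/int stays int
Result type: int


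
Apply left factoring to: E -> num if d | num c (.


Common prefix: 'num'
Factored: E -> num E', E' -> if d | c (


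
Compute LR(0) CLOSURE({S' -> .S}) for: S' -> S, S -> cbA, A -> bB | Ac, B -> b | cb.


Start: S' -> .S
For each item with dot before a nonterminal B, add B -> .γ for every B-production
Closure: [S' -> .S, S -> .cbA]


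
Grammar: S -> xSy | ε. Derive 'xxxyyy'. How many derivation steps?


Derivation: S => xSy => xxSyy => xxxSyyy => xxxyyy
Steps: 4


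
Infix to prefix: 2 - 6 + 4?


left-to-right (same/higher precedence on left): tree is (+ (- 2 6) 4)
Prefix: + - 2 6 4


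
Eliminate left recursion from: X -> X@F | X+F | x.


Left-recursive alternatives: X@F, X+F; non-recursive: x
Introduce X': X -> xX', X' -> @FX' | +FX' | ε


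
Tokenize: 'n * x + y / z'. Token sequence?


Scan left to right, longest-match per lexeme
Tokens: ID(n), OP(*), ID(x), OP(+), ID(y), OP(/), ID(z)


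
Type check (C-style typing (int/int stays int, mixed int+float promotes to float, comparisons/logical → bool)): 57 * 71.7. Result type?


Operand types: int * float
Rule: mixed int/float promotes to float; int/int stays int
Result type: float


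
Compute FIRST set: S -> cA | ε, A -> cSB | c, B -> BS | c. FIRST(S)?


Per alternative of S: FIRST(cA) = {c}; FIRST(ε) = {ε}
FIRST(S) = {c, ε}


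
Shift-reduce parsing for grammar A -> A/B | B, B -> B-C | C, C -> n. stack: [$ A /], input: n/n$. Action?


no handle ('A/' is not any RHS); shift 'n'
Action: shift


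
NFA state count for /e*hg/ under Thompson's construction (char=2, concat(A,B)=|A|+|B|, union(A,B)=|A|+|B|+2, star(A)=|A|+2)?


Syntax tree has 3 char leaf(s), 0 union(s), 1 star(s)
chars contribute 3×2 = 6; each union adds +2; each star adds +2
Total: 6 + 0 + 2 = 8 states


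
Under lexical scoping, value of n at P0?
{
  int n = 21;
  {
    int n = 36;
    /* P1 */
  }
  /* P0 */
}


n declared in the same block as P0
n = 21


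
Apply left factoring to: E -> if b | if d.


Common prefix: 'if'
Factored: E -> if E', E' -> b | d


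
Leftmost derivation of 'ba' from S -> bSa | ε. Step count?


Derivation: S => bSa => ba
Steps: 2


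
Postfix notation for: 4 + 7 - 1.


Left to right (same or higher precedence on left)
Postfix: 4 7 + 1 -


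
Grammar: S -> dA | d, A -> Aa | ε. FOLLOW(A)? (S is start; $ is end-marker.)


$ ∈ FOLLOW(S). For each A -> αBβ: add FIRST(β)\{ε} to FOLLOW(B); if β nullable, add FOLLOW(A).
FOLLOW(A) = {$, a}


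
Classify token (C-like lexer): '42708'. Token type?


Pattern: digits only
Type: INTEGER_LITERAL


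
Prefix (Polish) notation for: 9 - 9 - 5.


left-to-right (same/higher precedence on left): tree is (- (- 9 9) 5)
Prefix: - - 9 9 5


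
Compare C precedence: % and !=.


'%' is multiplicative (level 10); '!=' is equality (level 6)
Higher level binds tighter
'%' has higher precedence than '!='


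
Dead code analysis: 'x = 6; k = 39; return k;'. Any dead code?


x is assigned but never read
Dead: 'x = 6'


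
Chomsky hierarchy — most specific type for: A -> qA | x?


Right-linear: every RHS is a terminal or a terminal followed by one nonterminal
Classification: Type 3 (Regular)


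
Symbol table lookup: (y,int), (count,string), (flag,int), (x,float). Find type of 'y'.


Lookup 'y' → type int


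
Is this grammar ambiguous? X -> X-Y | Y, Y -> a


precedence layered via separate nonterminal Y: deterministic
Unambiguous


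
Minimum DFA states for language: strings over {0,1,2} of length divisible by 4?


Track length mod 4: states 0..3, accept at 0
Minimal DFA: 4 states


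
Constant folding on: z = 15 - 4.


15 - 4 = 11 at compile time
Optimized: z = 11


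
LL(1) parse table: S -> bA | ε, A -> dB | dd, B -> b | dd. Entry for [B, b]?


For [B, b]: 'b' ∈ FIRST(b)
Entry: B -> b


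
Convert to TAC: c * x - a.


Break into single-operator statements:
t1 = c * x
t2 = t1 - a


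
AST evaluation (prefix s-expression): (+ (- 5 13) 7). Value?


Evaluate inner: (- 5 13) = -8
Evaluate root: (+ -8 7) = -1
Result: -1
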